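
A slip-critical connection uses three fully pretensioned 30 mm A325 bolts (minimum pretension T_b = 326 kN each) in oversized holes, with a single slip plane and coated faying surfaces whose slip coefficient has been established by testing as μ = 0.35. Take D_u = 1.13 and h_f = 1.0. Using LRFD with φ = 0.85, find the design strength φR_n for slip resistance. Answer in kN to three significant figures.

R_n = μ · D_u · h_f · T_b · n_s · n_b = 0.35 × 1.13 × 1.0 × 326 × 1 × 3 = 386.8 kN.
Design strength φR_n = 0.85 × 386.8 = 329 kN.

329 kN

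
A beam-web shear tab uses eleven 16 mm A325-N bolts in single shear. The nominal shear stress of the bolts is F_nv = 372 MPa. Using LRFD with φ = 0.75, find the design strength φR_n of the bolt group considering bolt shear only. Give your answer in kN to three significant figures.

A_b = π × 16² / 4 = 201.1 mm².
R_n = F_nv · A_b · n · n_s = 372 × 201.1 × 11 × 1 / 1000 = 822.7 kN.
Design strength φR_n = 0.75 × 822.7 = 617 kN.

617 kN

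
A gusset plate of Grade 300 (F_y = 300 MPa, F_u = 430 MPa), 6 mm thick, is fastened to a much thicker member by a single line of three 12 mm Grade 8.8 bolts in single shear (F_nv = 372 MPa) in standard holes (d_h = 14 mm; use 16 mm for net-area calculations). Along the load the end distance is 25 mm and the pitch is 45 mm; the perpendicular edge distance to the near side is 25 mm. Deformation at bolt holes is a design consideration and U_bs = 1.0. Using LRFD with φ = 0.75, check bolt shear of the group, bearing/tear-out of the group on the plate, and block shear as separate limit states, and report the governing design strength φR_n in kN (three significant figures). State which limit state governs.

Bolt shear: A_b = π·12²/4 = 113.1 mm²; R_n = 372 × 113.1 × 3 × 1 / 1000 = 126.2 kN → 0.75 × 126.2 = 94.7 kN.
Bearing: edge l_c = 18, r_n = 55.73 kN; interior l_c = 31, r_n = 74.3 kN; R_n = 55.73 + 2·74.3 = 204.3 kN → 153 kN.
Block shear: A_gv = 690, A_nv = 450, A_nt = 102 mm²; R_n = min(0.6F_uA_nv, 0.6F_yA_gv) + U_bs·F_u·A_nt = 160 kN → 120 kN.
Bolt shear governs: 94.7 kN.

94.7 kN (bolt shear governs)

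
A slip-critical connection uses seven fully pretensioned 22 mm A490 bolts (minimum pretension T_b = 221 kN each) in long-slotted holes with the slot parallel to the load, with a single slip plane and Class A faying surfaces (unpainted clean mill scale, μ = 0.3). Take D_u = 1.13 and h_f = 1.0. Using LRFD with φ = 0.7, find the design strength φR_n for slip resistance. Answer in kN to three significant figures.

R_n = μ · D_u · h_f · T_b · n_s · n_b = 0.3 × 1.13 × 1.0 × 221 × 1 × 7 = 524.4 kN.
Design strength φR_n = 0.7 × 524.4 = 367 kN.

367 kN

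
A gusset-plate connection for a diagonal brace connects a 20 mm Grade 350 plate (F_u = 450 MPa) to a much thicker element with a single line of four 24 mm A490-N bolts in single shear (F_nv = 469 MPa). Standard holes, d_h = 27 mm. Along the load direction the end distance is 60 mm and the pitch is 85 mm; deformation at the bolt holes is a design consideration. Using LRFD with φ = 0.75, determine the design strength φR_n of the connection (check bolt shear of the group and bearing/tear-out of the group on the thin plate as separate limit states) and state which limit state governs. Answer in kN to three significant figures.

637 kN (bolt shear governs)

Bolt shear: A_b = π·24²/4 = 452.4 mm²; R_n = 469 × 452.4 × 4 × 1 / 1000 = 848.7 kN → 0.75 × 848.7 = 637 kN.
Bearing (1.2 l_c t F_u ≤ 2.4 d t F_u): upper limit = 2.4·24·20·450 / 1000 = 518.4 kN.
  Edge l_c = 60 − 27/2 = 46.5 → r_n = 502.2 kN; interior l_c = 85 − 27 = 58 → r_n = 518.4 kN.
  R_n,bearing = 1·502.2 + 3·518.4 = 2057 kN → 0.75 × 2057 = 1540 kN.
Bolt shear governs: 637 kN.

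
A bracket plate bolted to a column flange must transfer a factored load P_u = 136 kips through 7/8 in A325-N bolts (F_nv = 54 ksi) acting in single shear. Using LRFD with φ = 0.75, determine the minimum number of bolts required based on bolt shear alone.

6 bolts

A_b = π·0.875²/4 = 0.6013 in².
Per-bolt design strength φR_n = 0.75 × 54 × 0.6013 × 1 = 24.35 kips.
n ≥ 136 / 24.35 = 5.584 → use 6 bolts.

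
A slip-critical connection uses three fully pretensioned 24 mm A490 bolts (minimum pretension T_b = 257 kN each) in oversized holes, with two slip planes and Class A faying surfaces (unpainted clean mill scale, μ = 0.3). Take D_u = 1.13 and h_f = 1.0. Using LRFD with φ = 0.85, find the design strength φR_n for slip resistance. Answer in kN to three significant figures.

444 kN

R_n = μ · D_u · h_f · T_b · n_s · n_b = 0.3 × 1.13 × 1.0 × 257 × 2 × 3 = 522.7 kN.
Design strength φR_n = 0.85 × 522.7 = 444 kN.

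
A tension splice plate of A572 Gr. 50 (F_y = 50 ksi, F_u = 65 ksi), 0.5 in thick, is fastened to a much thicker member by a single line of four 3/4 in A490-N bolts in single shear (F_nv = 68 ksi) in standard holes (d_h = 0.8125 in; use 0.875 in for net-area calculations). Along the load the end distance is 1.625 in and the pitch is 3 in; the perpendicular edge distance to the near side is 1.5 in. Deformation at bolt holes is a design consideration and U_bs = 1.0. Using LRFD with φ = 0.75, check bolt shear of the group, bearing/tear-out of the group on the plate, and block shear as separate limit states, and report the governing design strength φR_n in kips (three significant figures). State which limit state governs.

Bolt shear: A_b = π·0.75²/4 = 0.4418 in²; R_n = 68 × 0.4418 × 4 × 1 = 120.2 kips → 0.75 × 120.2 = 90.1 kips.
Bearing: edge l_c = 1.219, r_n = 47.53 kips; interior l_c = 2.188, r_n = 58.5 kips; R_n = 47.53 + 3·58.5 = 223 kips → 167 kips.
Block shear: A_gv = 5.312, A_nv = 3.781, A_nt = 0.5312 in²; R_n = min(0.6F_uA_nv, 0.6F_yA_gv) + U_bs·F_u·A_nt = 182 kips → 136 kips.
Bolt shear governs: 90.1 kips.

90.1 kips (bolt shear governs)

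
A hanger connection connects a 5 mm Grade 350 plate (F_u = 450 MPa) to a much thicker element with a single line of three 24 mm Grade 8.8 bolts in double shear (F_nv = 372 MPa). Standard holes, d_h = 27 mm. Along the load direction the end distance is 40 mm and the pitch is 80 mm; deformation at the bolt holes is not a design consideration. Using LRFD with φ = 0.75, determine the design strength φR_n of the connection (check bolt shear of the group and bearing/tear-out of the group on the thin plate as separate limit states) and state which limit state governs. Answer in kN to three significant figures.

Bolt shear: A_b = π·24²/4 = 452.4 mm²; R_n = 372 × 452.4 × 3 × 2 / 1000 = 1010 kN → 0.75 × 1010 = 757 kN.
Bearing (1.5 l_c t F_u ≤ 3.0 d t F_u): upper limit = 3.0·24·5·450 / 1000 = 162 kN.
  Edge l_c = 40 − 27/2 = 26.5 → r_n = 89.44 kN; interior l_c = 80 − 27 = 53 → r_n = 162 kN.
  R_n,bearing = 1·89.44 + 2·162 = 413.4 kN → 0.75 × 413.4 = 310 kN.
Bearing governs: 310 kN.

310 kN (bearing governs)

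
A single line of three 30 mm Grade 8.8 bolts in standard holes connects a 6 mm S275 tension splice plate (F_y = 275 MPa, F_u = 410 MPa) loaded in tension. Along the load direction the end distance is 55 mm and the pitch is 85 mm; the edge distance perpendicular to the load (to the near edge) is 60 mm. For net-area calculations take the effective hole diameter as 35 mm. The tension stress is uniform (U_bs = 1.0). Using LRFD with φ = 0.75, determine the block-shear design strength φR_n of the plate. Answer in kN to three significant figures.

Shear plane L_v = 55 + 2·85 = 225 mm; A_gv = 225 × 6 = 1350 mm².
A_nv = (225 − 2.5·35) × 6 = 825 mm².
A_nt = (60 − 0.5·35) × 6 = 255 mm².
0.6 F_u A_nv = 203 kN; 0.6 F_y A_gv = 222.8 kN → shear rupture governs the shear term.
R_n = 203 + 1.0 × 410 × 255 / 1000 = 307.5 kN.
Design strength φR_n = 0.75 × 307.5 = 231 kN.

231 kN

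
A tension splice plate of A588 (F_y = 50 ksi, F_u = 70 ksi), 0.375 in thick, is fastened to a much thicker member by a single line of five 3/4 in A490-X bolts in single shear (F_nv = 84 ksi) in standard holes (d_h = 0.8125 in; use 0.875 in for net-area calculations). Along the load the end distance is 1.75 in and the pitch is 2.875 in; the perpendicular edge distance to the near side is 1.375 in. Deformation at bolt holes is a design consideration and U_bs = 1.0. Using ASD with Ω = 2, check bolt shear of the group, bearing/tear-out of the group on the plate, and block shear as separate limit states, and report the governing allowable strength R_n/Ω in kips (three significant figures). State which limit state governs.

85.6 kips (block shear governs)

Bolt shear: A_b = π·0.75²/4 = 0.4418 in²; R_n = 84 × 0.4418 × 5 × 1 = 185.6 kips → 185.6 / 2 = 92.8 kips.
Bearing: edge l_c = 1.344, r_n = 42.33 kips; interior l_c = 2.062, r_n = 47.25 kips; R_n = 42.33 + 4·47.25 = 231.3 kips → 116 kips.
Block shear: A_gv = 4.969, A_nv = 3.492, A_nt = 0.3516 in²; R_n = min(0.6F_uA_nv, 0.6F_yA_gv) + U_bs·F_u·A_nt = 171.3 kips → 85.6 kips.
Block shear governs: 85.6 kips.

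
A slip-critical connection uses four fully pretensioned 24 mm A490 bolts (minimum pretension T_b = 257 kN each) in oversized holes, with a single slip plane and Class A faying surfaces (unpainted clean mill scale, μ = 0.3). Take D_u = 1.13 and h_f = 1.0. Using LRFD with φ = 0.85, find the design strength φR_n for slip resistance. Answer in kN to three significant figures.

R_n = μ · D_u · h_f · T_b · n_s · n_b = 0.3 × 1.13 × 1.0 × 257 × 1 × 4 = 348.5 kN.
Design strength φR_n = 0.85 × 348.5 = 296 kN.

296 kN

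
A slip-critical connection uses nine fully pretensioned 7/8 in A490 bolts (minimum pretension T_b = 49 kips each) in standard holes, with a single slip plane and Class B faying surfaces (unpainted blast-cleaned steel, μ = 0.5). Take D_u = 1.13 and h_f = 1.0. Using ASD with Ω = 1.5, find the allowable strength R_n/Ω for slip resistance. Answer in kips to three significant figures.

R_n = μ · D_u · h_f · T_b · n_s · n_b = 0.5 × 1.13 × 1.0 × 49 × 1 × 9 = 249.2 kips.
Allowable strength R_n/Ω = 249.2 / 1.5 = 166 kips.

166 kips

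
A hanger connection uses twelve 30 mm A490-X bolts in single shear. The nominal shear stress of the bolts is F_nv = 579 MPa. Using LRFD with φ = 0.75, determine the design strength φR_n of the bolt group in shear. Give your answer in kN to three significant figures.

A_b = π × 30² / 4 = 706.9 mm².
R_n = F_nv · A_b · n · n_s = 579 × 706.9 × 12 × 1 / 1000 = 4911 kN.
Design strength φR_n = 0.75 × 4911 = 3680 kN.

3680 kN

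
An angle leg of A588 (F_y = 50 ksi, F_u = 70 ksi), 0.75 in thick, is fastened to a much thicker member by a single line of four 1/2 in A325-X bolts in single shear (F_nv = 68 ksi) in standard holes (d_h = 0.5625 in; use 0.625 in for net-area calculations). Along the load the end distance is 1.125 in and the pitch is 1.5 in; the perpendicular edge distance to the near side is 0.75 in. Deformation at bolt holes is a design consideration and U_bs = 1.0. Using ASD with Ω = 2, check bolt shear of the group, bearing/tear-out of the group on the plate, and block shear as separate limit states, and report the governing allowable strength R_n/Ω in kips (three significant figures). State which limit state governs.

26.7 kips (bolt shear governs)

Bolt shear: A_b = π·0.5²/4 = 0.1963 in²; R_n = 68 × 0.1963 × 4 × 1 = 53.41 kips → 53.41 / 2 = 26.7 kips.
Bearing: edge l_c = 0.8438, r_n = 53.16 kips; interior l_c = 0.9375, r_n = 59.06 kips; R_n = 53.16 + 3·59.06 = 230.3 kips → 115 kips.
Block shear: A_gv = 4.219, A_nv = 2.578, A_nt = 0.3281 in²; R_n = min(0.6F_uA_nv, 0.6F_yA_gv) + U_bs·F_u·A_nt = 131.2 kips → 65.6 kips.
Bolt shear governs: 26.7 kips.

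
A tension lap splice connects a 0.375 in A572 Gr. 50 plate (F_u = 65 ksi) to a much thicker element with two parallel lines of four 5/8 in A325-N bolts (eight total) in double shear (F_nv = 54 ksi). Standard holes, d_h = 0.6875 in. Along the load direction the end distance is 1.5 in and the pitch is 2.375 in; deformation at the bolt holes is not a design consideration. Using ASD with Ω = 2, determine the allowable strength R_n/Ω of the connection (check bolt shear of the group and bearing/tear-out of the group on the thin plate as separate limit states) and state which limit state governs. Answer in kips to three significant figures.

Bolt shear: A_b = π·0.625²/4 = 0.3068 in²; R_n = 54 × 0.3068 × 8 × 2 = 265.1 kips → 265.1 / 2 = 133 kips.
Bearing (1.5 l_c t F_u ≤ 3.0 d t F_u): upper limit = 3.0·0.625·0.375·65 = 45.7 kips.
  Edge l_c = 1.5 − 0.6875/2 = 1.156 → r_n = 42.28 kips; interior l_c = 2.375 − 0.6875 = 1.688 → r_n = 45.7 kips.
  R_n,bearing = 2·42.28 + 6·45.7 = 358.8 kips → 358.8 / 2 = 179 kips.
Bolt shear governs: 133 kips.

133 kips (bolt shear governs)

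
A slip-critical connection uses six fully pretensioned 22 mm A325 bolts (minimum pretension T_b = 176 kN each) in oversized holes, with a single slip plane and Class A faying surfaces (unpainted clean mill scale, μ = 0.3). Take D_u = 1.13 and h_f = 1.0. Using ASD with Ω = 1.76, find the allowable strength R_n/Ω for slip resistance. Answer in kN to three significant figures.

203 kN

R_n = μ · D_u · h_f · T_b · n_s · n_b = 0.3 × 1.13 × 1.0 × 176 × 1 × 6 = 358 kN.
Allowable strength R_n/Ω = 358 / 1.76 = 203 kN.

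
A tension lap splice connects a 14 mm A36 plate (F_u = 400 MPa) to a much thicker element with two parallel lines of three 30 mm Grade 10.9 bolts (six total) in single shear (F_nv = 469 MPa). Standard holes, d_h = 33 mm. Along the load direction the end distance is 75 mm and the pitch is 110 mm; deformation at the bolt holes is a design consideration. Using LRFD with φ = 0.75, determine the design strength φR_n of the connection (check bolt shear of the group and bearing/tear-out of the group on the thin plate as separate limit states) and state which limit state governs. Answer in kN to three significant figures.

1490 kN (bolt shear governs)

Bolt shear: A_b = π·30²/4 = 706.9 mm²; R_n = 469 × 706.9 × 6 × 1 / 1000 = 1989 kN → 0.75 × 1989 = 1490 kN.
Bearing (1.2 l_c t F_u ≤ 2.4 d t F_u): upper limit = 2.4·30·14·400 / 1000 = 403.2 kN.
  Edge l_c = 75 − 33/2 = 58.5 → r_n = 393.1 kN; interior l_c = 110 − 33 = 77 → r_n = 403.2 kN.
  R_n,bearing = 2·393.1 + 4·403.2 = 2399 kN → 0.75 × 2399 = 1800 kN.
Bolt shear governs: 1490 kN.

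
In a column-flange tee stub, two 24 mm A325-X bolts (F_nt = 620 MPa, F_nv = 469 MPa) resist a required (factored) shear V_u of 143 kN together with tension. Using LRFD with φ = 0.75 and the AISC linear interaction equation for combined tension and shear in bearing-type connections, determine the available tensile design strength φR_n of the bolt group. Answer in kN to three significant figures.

A_b = π·24²/4 = 452.4 mm²; f_rv = 143 × 1000 / (2 × 452.4) = 158 MPa.
F'_nt = 1.3 F_nt − (F_nt / φF_nv) f_rv = 1.3·620 − (620/(0.75·469))·158 = 527.4 MPa, capped at F_nt → F'_nt = 527.4 MPa.
R_n = F'_nt · A_b · n = 527.4 × 452.4 × 2 / 1000 = 477.2 kN.
Design strength φR_n = 0.75 × 477.2 = 358 kN.

358 kN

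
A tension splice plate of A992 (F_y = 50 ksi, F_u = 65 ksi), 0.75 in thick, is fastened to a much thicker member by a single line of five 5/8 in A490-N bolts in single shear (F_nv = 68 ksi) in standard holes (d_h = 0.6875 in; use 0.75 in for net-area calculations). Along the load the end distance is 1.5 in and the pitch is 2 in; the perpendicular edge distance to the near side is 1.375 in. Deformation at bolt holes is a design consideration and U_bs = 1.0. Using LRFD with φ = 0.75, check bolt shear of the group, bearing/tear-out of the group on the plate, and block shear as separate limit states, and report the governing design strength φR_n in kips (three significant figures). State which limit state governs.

Bolt shear: A_b = π·0.625²/4 = 0.3068 in²; R_n = 68 × 0.3068 × 5 × 1 = 104.3 kips → 0.75 × 104.3 = 78.2 kips.
Bearing: edge l_c = 1.156, r_n = 67.64 kips; interior l_c = 1.312, r_n = 73.12 kips; R_n = 67.64 + 4·73.12 = 360.1 kips → 270 kips.
Block shear: A_gv = 7.125, A_nv = 4.594, A_nt = 0.75 in²; R_n = min(0.6F_uA_nv, 0.6F_yA_gv) + U_bs·F_u·A_nt = 227.9 kips → 171 kips.
Bolt shear governs: 78.2 kips.

78.2 kips (bolt shear governs)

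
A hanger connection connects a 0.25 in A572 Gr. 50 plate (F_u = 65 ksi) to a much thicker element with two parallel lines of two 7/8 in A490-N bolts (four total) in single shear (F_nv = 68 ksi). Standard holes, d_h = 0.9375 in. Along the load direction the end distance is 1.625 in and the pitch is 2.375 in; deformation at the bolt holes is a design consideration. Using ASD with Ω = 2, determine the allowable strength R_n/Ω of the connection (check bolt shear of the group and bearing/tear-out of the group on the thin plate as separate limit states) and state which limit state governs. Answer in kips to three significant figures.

50.6 kips (bearing governs)

Bolt shear: A_b = π·0.875²/4 = 0.6013 in²; R_n = 68 × 0.6013 × 4 × 1 = 163.6 kips → 163.6 / 2 = 81.8 kips.
Bearing (1.2 l_c t F_u ≤ 2.4 d t F_u): upper limit = 2.4·0.875·0.25·65 = 34.12 kips.
  Edge l_c = 1.625 − 0.9375/2 = 1.156 → r_n = 22.55 kips; interior l_c = 2.375 − 0.9375 = 1.438 → r_n = 28.03 kips.
  R_n,bearing = 2·22.55 + 2·28.03 = 101.2 kips → 101.2 / 2 = 50.6 kips.
Bearing governs: 50.6 kips.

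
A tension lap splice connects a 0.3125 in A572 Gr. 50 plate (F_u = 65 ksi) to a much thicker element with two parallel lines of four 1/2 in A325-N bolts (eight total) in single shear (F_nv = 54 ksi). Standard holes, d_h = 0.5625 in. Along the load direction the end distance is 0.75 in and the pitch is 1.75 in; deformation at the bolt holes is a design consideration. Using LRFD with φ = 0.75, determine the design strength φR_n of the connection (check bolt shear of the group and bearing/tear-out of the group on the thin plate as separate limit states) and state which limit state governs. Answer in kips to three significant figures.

Bolt shear: A_b = π·0.5²/4 = 0.1963 in²; R_n = 54 × 0.1963 × 8 × 1 = 84.82 kips → 0.75 × 84.82 = 63.6 kips.
Bearing (1.2 l_c t F_u ≤ 2.4 d t F_u): upper limit = 2.4·0.5·0.3125·65 = 24.38 kips.
  Edge l_c = 0.75 − 0.5625/2 = 0.4688 → r_n = 11.43 kips; interior l_c = 1.75 − 0.5625 = 1.188 → r_n = 24.38 kips.
  R_n,bearing = 2·11.43 + 6·24.38 = 169.1 kips → 0.75 × 169.1 = 127 kips.
Bolt shear governs: 63.6 kips.

63.6 kips (bolt shear governs)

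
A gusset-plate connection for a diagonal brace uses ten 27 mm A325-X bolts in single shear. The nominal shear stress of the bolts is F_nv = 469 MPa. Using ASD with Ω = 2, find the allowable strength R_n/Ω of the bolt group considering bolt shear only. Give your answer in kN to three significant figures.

1340 kN

A_b = π × 27² / 4 = 572.6 mm².
R_n = F_nv · A_b · n · n_s = 469 × 572.6 × 10 × 1 / 1000 = 2685 kN.
Allowable strength R_n/Ω = 2685 / 2 = 1340 kN.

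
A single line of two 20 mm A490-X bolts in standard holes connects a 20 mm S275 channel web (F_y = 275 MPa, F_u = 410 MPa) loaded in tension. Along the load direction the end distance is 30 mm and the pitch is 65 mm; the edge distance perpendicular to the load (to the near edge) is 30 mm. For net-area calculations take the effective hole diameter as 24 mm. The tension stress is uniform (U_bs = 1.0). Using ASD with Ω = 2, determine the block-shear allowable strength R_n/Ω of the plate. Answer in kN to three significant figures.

219 kN

Shear plane L_v = 30 + 1·65 = 95 mm; A_gv = 95 × 20 = 1900 mm².
A_nv = (95 − 1.5·24) × 20 = 1180 mm².
A_nt = (30 − 0.5·24) × 20 = 360 mm².
0.6 F_u A_nv = 290.3 kN; 0.6 F_y A_gv = 313.5 kN → shear rupture governs the shear term.
R_n = 290.3 + 1.0 × 410 × 360 / 1000 = 437.9 kN.
Allowable strength R_n/Ω = 437.9 / 2 = 219 kN.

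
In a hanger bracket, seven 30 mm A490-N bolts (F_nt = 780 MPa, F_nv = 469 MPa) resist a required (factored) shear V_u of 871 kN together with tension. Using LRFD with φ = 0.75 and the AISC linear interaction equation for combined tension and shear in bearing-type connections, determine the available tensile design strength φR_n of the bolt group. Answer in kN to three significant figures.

2310 kN

A_b = π·30²/4 = 706.9 mm²; f_rv = 871 × 1000 / (7 × 706.9) = 176 MPa.
F'_nt = 1.3 F_nt − (F_nt / φF_nv) f_rv = 1.3·780 − (780/(0.75·469))·176 = 623.7 MPa, capped at F_nt → F'_nt = 623.7 MPa.
R_n = F'_nt · A_b · n = 623.7 × 706.9 × 7 / 1000 = 3086 kN.
Design strength φR_n = 0.75 × 3086 = 2310 kN.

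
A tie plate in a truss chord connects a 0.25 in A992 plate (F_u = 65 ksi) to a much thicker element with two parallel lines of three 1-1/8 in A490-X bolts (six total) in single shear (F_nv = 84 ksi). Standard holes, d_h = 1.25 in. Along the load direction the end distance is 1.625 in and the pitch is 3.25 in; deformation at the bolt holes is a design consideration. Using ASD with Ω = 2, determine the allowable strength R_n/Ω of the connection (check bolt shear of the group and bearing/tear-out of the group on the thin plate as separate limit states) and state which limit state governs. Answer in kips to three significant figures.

97.5 kips (bearing governs)

Bolt shear: A_b = π·1.125²/4 = 0.994 in²; R_n = 84 × 0.994 × 6 × 1 = 501 kips → 501 / 2 = 250 kips.
Bearing (1.2 l_c t F_u ≤ 2.4 d t F_u): upper limit = 2.4·1.125·0.25·65 = 43.87 kips.
  Edge l_c = 1.625 − 1.25/2 = 1 → r_n = 19.5 kips; interior l_c = 3.25 − 1.25 = 2 → r_n = 39 kips.
  R_n,bearing = 2·19.5 + 4·39 = 195 kips → 195 / 2 = 97.5 kips.
Bearing governs: 97.5 kips.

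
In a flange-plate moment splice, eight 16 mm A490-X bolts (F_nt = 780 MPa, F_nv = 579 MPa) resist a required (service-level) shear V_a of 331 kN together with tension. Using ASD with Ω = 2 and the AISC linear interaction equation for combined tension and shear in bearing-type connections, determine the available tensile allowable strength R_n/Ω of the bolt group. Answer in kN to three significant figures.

370 kN

A_b = π·16²/4 = 201.1 mm²; f_rv = 331 × 1000 / (8 × 201.1) = 205.8 MPa.
F'_nt = 1.3 F_nt − (Ω F_nt / F_nv) f_rv = 1.3·780 − (2·780/579)·205.8 = 459.6 MPa, capped at F_nt → F'_nt = 459.6 MPa.
R_n = F'_nt · A_b · n = 459.6 × 201.1 × 8 / 1000 = 739.2 kN.
Allowable strength R_n/Ω = 739.2 / 2 = 370 kN.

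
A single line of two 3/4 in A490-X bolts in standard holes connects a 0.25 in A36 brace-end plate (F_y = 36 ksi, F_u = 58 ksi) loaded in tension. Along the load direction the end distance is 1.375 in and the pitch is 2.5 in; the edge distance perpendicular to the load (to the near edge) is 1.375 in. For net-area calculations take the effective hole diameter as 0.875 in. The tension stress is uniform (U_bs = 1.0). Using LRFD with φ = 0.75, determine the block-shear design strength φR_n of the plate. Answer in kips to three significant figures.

Shear plane L_v = 1.375 + 1·2.5 = 3.875 in; A_gv = 3.875 × 0.25 = 0.9688 in².
A_nv = (3.875 − 1.5·0.875) × 0.25 = 0.6406 in².
A_nt = (1.375 − 0.5·0.875) × 0.25 = 0.2344 in².
0.6 F_u A_nv = 22.29 kips; 0.6 F_y A_gv = 20.92 kips → shear yielding governs the shear term.
R_n = 20.92 + 1.0 × 58 × 0.2344 = 34.52 kips.
Design strength φR_n = 0.75 × 34.52 = 25.9 kips.

25.9 kips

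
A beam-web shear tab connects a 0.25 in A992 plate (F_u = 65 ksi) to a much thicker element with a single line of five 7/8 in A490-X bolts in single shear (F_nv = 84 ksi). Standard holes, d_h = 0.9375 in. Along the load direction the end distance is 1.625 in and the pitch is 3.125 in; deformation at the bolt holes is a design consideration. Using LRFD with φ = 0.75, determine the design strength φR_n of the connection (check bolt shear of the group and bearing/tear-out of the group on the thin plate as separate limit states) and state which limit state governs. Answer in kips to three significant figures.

119 kips (bearing governs)

Bolt shear: A_b = π·0.875²/4 = 0.6013 in²; R_n = 84 × 0.6013 × 5 × 1 = 252.6 kips → 0.75 × 252.6 = 189 kips.
Bearing (1.2 l_c t F_u ≤ 2.4 d t F_u): upper limit = 2.4·0.875·0.25·65 = 34.12 kips.
  Edge l_c = 1.625 − 0.9375/2 = 1.156 → r_n = 22.55 kips; interior l_c = 3.125 − 0.9375 = 2.188 → r_n = 34.12 kips.
  R_n,bearing = 1·22.55 + 4·34.12 = 159 kips → 0.75 × 159 = 119 kips.
Bearing governs: 119 kips.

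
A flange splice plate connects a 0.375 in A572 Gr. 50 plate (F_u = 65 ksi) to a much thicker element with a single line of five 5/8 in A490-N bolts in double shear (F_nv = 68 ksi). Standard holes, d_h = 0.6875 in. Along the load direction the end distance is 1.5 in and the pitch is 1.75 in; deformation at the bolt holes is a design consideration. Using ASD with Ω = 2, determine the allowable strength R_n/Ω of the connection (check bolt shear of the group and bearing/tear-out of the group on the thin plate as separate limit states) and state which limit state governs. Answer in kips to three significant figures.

Bolt shear: A_b = π·0.625²/4 = 0.3068 in²; R_n = 68 × 0.3068 × 5 × 2 = 208.6 kips → 208.6 / 2 = 104 kips.
Bearing (1.2 l_c t F_u ≤ 2.4 d t F_u): upper limit = 2.4·0.625·0.375·65 = 36.56 kips.
  Edge l_c = 1.5 − 0.6875/2 = 1.156 → r_n = 33.82 kips; interior l_c = 1.75 − 0.6875 = 1.062 → r_n = 31.08 kips.
  R_n,bearing = 1·33.82 + 4·31.08 = 158.1 kips → 158.1 / 2 = 79.1 kips.
Bearing governs: 79.1 kips.

79.1 kips (bearing governs)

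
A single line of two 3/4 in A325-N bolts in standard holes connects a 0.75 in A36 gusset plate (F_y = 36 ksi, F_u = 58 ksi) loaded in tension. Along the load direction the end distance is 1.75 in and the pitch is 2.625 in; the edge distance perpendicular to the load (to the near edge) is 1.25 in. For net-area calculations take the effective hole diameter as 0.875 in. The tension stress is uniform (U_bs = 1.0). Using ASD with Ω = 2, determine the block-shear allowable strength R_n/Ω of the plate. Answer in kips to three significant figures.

Shear plane L_v = 1.75 + 1·2.625 = 4.375 in; A_gv = 4.375 × 0.75 = 3.281 in².
A_nv = (4.375 − 1.5·0.875) × 0.75 = 2.297 in².
A_nt = (1.25 − 0.5·0.875) × 0.75 = 0.6094 in².
0.6 F_u A_nv = 79.93 kips; 0.6 F_y A_gv = 70.88 kips → shear yielding governs the shear term.
R_n = 70.88 + 1.0 × 58 × 0.6094 = 106.2 kips.
Allowable strength R_n/Ω = 106.2 / 2 = 53.1 kips.

53.1 kips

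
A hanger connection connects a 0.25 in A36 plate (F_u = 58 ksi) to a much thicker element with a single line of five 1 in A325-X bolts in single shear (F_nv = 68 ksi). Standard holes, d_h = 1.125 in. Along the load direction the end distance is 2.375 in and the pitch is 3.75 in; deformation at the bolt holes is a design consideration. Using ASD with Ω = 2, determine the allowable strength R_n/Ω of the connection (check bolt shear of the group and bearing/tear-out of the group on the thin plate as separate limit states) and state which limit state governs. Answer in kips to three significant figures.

85.4 kips (bearing governs)

Bolt shear: A_b = π·1²/4 = 0.7854 in²; R_n = 68 × 0.7854 × 5 × 1 = 267 kips → 267 / 2 = 134 kips.
Bearing (1.2 l_c t F_u ≤ 2.4 d t F_u): upper limit = 2.4·1·0.25·58 = 34.8 kips.
  Edge l_c = 2.375 − 1.125/2 = 1.812 → r_n = 31.54 kips; interior l_c = 3.75 − 1.125 = 2.625 → r_n = 34.8 kips.
  R_n,bearing = 1·31.54 + 4·34.8 = 170.7 kips → 170.7 / 2 = 85.4 kips.
Bearing governs: 85.4 kips.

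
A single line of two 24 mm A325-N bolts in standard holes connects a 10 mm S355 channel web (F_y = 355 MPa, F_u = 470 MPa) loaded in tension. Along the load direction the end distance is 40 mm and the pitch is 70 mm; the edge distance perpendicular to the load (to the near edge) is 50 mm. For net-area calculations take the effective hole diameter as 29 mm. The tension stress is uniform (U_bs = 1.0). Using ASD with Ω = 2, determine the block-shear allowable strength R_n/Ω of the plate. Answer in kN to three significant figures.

Shear plane L_v = 40 + 1·70 = 110 mm; A_gv = 110 × 10 = 1100 mm².
A_nv = (110 − 1.5·29) × 10 = 665 mm².
A_nt = (50 − 0.5·29) × 10 = 355 mm².
0.6 F_u A_nv = 187.5 kN; 0.6 F_y A_gv = 234.3 kN → shear rupture governs the shear term.
R_n = 187.5 + 1.0 × 470 × 355 / 1000 = 354.4 kN.
Allowable strength R_n/Ω = 354.4 / 2 = 177 kN.

177 kN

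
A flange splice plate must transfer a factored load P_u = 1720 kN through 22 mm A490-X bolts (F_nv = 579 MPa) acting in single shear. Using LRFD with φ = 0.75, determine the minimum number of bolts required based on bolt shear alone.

11 bolts

A_b = π·22²/4 = 380.1 mm².
Per-bolt design strength φR_n = 0.75 × 579 × 380.1 × 1 / 1000 = 165.1 kN.
n ≥ 1720 / 165.1 = 10.42 → use 11 bolts.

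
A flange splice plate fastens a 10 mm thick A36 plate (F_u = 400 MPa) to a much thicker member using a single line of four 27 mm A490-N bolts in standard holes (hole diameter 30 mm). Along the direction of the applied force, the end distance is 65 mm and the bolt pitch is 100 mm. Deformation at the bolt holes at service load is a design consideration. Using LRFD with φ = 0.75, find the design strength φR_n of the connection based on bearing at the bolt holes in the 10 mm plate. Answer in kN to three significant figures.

763 kN

Per bolt r_n = 1.2 l_c t F_u ≤ 2.4 d t F_u; upper limit = 2.4 × 27 × 10 × 400 / 1000 = 259.2 kN.
Edge bolt: l_c = 65 − 30/2 = 50 mm → 1.2 × 50 × 10 × 400 / 1000 = 240 → r_n = 240 kN.
Interior bolts: l_c = 100 − 30 = 70 mm → 1.2 × 70 × 10 × 400 / 1000 = 336 → r_n = 259.2 kN.
R_n = 1 × 240 + 3 × 259.2 = 1018 kN.
Design strength φR_n = 0.75 × 1018 = 763 kN.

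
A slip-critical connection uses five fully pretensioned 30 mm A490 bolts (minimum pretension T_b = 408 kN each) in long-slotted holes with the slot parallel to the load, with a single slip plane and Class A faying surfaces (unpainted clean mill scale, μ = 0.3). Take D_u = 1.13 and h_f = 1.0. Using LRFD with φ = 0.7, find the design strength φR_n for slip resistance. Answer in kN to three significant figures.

R_n = μ · D_u · h_f · T_b · n_s · n_b = 0.3 × 1.13 × 1.0 × 408 × 1 × 5 = 691.6 kN.
Design strength φR_n = 0.7 × 691.6 = 484 kN.

484 kN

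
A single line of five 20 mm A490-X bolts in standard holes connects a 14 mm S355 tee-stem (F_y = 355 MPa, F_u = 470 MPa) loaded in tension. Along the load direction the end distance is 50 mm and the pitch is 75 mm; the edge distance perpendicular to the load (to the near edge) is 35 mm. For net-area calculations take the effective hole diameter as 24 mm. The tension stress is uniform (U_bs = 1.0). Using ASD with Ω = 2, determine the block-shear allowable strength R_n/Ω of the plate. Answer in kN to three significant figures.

553 kN

Shear plane L_v = 50 + 4·75 = 350 mm; A_gv = 350 × 14 = 4900 mm².
A_nv = (350 − 4.5·24) × 14 = 3388 mm².
A_nt = (35 − 0.5·24) × 14 = 322 mm².
0.6 F_u A_nv = 955.4 kN; 0.6 F_y A_gv = 1044 kN → shear rupture governs the shear term.
R_n = 955.4 + 1.0 × 470 × 322 / 1000 = 1107 kN.
Allowable strength R_n/Ω = 1107 / 2 = 553 kN.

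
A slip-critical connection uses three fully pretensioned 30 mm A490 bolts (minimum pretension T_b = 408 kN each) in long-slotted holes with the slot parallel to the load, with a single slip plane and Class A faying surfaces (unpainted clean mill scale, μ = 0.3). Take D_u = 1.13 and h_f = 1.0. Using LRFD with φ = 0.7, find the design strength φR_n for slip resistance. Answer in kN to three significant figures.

290 kN

R_n = μ · D_u · h_f · T_b · n_s · n_b = 0.3 × 1.13 × 1.0 × 408 × 1 × 3 = 414.9 kN.
Design strength φR_n = 0.7 × 414.9 = 290 kN.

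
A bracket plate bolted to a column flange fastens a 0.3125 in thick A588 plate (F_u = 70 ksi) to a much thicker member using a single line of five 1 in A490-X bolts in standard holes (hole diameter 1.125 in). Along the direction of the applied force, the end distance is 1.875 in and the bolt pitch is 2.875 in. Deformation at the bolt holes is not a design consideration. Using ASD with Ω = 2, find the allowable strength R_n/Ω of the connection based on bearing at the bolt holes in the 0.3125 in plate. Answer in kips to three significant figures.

136 kips

Per bolt r_n = 1.5 l_c t F_u ≤ 3.0 d t F_u; upper limit = 3.0 × 1 × 0.3125 × 70 = 65.62 kips.
Edge bolt: l_c = 1.875 − 1.125/2 = 1.312 in → 1.5 × 1.312 × 0.3125 × 70 = 43.07 → r_n = 43.07 kips.
Interior bolts: l_c = 2.875 − 1.125 = 1.75 in → 1.5 × 1.75 × 0.3125 × 70 = 57.42 → r_n = 57.42 kips.
R_n = 1 × 43.07 + 4 × 57.42 = 272.8 kips.
Allowable strength R_n/Ω = 272.8 / 2 = 136 kips.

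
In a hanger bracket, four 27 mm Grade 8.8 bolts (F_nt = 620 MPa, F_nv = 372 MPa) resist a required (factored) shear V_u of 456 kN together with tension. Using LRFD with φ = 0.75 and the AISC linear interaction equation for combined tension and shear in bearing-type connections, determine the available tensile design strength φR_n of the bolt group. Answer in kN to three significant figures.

A_b = π·27²/4 = 572.6 mm²; f_rv = 456 × 1000 / (4 × 572.6) = 199.1 MPa.
F'_nt = 1.3 F_nt − (F_nt / φF_nv) f_rv = 1.3·620 − (620/(0.75·372))·199.1 = 363.5 MPa, capped at F_nt → F'_nt = 363.5 MPa.
R_n = F'_nt · A_b · n = 363.5 × 572.6 × 4 / 1000 = 832.6 kN.
Design strength φR_n = 0.75 × 832.6 = 624 kN.

624 kN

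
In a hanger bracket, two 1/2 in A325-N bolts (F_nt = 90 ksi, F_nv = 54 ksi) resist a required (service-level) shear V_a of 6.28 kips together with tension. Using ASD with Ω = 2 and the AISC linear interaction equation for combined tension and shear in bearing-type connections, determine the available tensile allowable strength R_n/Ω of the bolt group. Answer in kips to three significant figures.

A_b = π·0.5²/4 = 0.1963 in²; f_rv = 6.28 / (2 × 0.1963) = 15.99 ksi.
F'_nt = 1.3 F_nt − (Ω F_nt / F_nv) f_rv = 1.3·90 − (2·90/54)·15.99 = 63.69 ksi, capped at F_nt → F'_nt = 63.69 ksi.
R_n = F'_nt · A_b · n = 63.69 × 0.1963 × 2 = 25.01 kips.
Allowable strength R_n/Ω = 25.01 / 2 = 12.5 kips.

12.5 kips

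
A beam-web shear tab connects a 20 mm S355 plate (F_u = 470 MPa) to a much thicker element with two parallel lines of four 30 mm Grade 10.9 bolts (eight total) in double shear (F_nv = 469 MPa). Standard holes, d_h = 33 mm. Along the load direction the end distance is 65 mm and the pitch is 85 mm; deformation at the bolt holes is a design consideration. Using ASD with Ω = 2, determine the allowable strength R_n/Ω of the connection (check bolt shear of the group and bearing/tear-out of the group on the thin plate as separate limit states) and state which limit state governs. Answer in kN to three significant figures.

Bolt shear: A_b = π·30²/4 = 706.9 mm²; R_n = 469 × 706.9 × 8 × 2 / 1000 = 5304 kN → 5304 / 2 = 2650 kN.
Bearing (1.2 l_c t F_u ≤ 2.4 d t F_u): upper limit = 2.4·30·20·470 / 1000 = 676.8 kN.
  Edge l_c = 65 − 33/2 = 48.5 → r_n = 547.1 kN; interior l_c = 85 − 33 = 52 → r_n = 586.6 kN.
  R_n,bearing = 2·547.1 + 6·586.6 = 4614 kN → 4614 / 2 = 2310 kN.
Bearing governs: 2310 kN.

2310 kN (bearing governs)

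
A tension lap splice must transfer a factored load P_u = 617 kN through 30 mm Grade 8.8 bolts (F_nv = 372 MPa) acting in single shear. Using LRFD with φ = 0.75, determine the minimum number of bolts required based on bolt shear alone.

4 bolts

A_b = π·30²/4 = 706.9 mm².
Per-bolt design strength φR_n = 0.75 × 372 × 706.9 × 1 / 1000 = 197.2 kN.
n ≥ 617 / 197.2 = 3.129 → use 4 bolts.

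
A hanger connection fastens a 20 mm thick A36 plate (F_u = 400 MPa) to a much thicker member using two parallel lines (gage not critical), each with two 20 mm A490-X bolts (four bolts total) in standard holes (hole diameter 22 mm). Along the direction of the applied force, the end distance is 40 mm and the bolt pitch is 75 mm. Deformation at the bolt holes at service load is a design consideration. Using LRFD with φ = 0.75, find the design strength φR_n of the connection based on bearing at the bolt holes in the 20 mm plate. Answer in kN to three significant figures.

Per bolt r_n = 1.2 l_c t F_u ≤ 2.4 d t F_u; upper limit = 2.4 × 20 × 20 × 400 / 1000 = 384 kN.
Edge bolt: l_c = 40 − 22/2 = 29 mm → 1.2 × 29 × 20 × 400 / 1000 = 278.4 → r_n = 278.4 kN.
Interior bolts: l_c = 75 − 22 = 53 mm → 1.2 × 53 × 20 × 400 / 1000 = 508.8 → r_n = 384 kN.
R_n = 2 × 278.4 + 2 × 384 = 1325 kN.
Design strength φR_n = 0.75 × 1325 = 994 kN.

994 kN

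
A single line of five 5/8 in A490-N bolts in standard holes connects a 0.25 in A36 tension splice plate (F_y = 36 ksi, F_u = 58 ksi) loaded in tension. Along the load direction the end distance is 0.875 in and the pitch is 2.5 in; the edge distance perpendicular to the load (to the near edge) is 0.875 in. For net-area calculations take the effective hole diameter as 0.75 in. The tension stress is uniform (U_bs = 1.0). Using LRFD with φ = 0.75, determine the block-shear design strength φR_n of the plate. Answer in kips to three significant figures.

49.5 kips

Shear plane L_v = 0.875 + 4·2.5 = 10.88 in; A_gv = 10.88 × 0.25 = 2.719 in².
A_nv = (10.88 − 4.5·0.75) × 0.25 = 1.875 in².
A_nt = (0.875 − 0.5·0.75) × 0.25 = 0.125 in².
0.6 F_u A_nv = 65.25 kips; 0.6 F_y A_gv = 58.72 kips → shear yielding governs the shear term.
R_n = 58.72 + 1.0 × 58 × 0.125 = 65.97 kips.
Design strength φR_n = 0.75 × 65.97 = 49.5 kips.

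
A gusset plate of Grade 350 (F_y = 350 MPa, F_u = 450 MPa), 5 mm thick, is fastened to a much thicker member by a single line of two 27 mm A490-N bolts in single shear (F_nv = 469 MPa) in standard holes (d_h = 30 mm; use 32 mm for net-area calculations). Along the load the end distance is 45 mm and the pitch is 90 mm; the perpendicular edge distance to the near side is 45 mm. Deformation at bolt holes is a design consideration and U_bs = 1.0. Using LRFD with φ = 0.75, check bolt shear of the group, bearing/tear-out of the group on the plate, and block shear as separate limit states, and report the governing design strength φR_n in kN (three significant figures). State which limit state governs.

137 kN (block shear governs)

Bolt shear: A_b = π·27²/4 = 572.6 mm²; R_n = 469 × 572.6 × 2 × 1 / 1000 = 537.1 kN → 0.75 × 537.1 = 403 kN.
Bearing: edge l_c = 30, r_n = 81 kN; interior l_c = 60, r_n = 145.8 kN; R_n = 81 + 1·145.8 = 226.8 kN → 170 kN.
Block shear: A_gv = 675, A_nv = 435, A_nt = 145 mm²; R_n = min(0.6F_uA_nv, 0.6F_yA_gv) + U_bs·F_u·A_nt = 182.7 kN → 137 kN.
Block shear governs: 137 kN.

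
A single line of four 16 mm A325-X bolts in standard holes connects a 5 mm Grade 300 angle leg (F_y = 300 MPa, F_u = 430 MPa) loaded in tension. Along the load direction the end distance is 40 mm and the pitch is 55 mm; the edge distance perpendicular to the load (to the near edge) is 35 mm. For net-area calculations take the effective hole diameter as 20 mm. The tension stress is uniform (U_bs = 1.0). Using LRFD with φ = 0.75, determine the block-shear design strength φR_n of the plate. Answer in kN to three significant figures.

Shear plane L_v = 40 + 3·55 = 205 mm; A_gv = 205 × 5 = 1025 mm².
A_nv = (205 − 3.5·20) × 5 = 675 mm².
A_nt = (35 − 0.5·20) × 5 = 125 mm².
0.6 F_u A_nv = 174.2 kN; 0.6 F_y A_gv = 184.5 kN → shear rupture governs the shear term.
R_n = 174.2 + 1.0 × 430 × 125 / 1000 = 227.9 kN.
Design strength φR_n = 0.75 × 227.9 = 171 kN.

171 kN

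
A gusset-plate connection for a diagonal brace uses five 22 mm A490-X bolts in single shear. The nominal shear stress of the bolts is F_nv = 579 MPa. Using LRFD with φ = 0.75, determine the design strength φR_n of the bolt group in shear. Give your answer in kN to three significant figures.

A_b = π × 22² / 4 = 380.1 mm².
R_n = F_nv · A_b · n · n_s = 579 × 380.1 × 5 × 1 / 1000 = 1100 kN.
Design strength φR_n = 0.75 × 1100 = 825 kN.

825 kN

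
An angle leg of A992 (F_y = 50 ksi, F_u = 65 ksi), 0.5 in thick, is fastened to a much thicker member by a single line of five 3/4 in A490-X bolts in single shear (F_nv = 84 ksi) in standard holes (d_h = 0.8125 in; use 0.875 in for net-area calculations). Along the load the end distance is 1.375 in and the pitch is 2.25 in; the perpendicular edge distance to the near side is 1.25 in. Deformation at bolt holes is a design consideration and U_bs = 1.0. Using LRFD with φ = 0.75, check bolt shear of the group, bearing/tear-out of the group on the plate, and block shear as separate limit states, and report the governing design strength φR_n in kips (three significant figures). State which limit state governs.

114 kips (block shear governs)

Bolt shear: A_b = π·0.75²/4 = 0.4418 in²; R_n = 84 × 0.4418 × 5 × 1 = 185.6 kips → 0.75 × 185.6 = 139 kips.
Bearing: edge l_c = 0.9688, r_n = 37.78 kips; interior l_c = 1.438, r_n = 56.06 kips; R_n = 37.78 + 4·56.06 = 262 kips → 197 kips.
Block shear: A_gv = 5.188, A_nv = 3.219, A_nt = 0.4062 in²; R_n = min(0.6F_uA_nv, 0.6F_yA_gv) + U_bs·F_u·A_nt = 151.9 kips → 114 kips.
Block shear governs: 114 kips.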